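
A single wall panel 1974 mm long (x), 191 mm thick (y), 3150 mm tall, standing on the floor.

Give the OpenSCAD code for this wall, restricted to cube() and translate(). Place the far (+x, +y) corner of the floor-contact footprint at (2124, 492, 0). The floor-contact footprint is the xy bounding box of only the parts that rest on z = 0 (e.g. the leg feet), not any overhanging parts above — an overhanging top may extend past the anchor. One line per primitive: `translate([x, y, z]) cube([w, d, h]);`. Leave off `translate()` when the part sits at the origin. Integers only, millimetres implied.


translate([150, 301, 0]) cube([1974, 191, 3150]);


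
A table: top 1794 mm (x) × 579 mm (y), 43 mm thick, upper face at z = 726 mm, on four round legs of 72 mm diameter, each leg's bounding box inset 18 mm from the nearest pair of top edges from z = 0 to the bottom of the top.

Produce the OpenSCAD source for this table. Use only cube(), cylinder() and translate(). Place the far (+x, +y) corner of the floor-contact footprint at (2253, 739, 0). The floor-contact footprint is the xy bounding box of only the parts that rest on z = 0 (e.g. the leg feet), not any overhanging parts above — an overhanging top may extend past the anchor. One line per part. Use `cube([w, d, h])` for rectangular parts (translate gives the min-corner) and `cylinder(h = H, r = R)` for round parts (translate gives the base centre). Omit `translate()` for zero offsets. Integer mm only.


translate([477, 178, 683]) cube([1794, 579, 43]);
translate([531, 232, 0]) cylinder(h = 683, r = 36);
translate([2217, 232, 0]) cylinder(h = 683, r = 36);
translate([531, 703, 0]) cylinder(h = 683, r = 36);
translate([2217, 703, 0]) cylinder(h = 683, r = 36);


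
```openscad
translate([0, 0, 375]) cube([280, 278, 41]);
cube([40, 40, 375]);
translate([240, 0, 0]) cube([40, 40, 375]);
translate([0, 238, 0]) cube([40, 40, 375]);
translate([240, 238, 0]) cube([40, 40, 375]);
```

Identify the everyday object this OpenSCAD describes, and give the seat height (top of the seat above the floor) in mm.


A stool. The seat height is 416 mm.

A 280×278×41 slab at z = 375 on four corner posts — a stool. The seat top is 375 + 41 = 416 mm.


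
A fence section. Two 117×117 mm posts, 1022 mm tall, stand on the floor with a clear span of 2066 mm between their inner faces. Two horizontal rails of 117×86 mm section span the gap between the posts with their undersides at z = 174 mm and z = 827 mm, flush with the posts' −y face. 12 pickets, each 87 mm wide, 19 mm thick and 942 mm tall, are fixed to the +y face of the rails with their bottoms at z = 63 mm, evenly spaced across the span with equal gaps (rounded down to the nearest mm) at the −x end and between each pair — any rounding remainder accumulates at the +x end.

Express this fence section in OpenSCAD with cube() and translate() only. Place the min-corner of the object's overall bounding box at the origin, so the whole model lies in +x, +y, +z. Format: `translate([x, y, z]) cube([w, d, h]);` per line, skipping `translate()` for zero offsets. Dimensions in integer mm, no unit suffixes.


cube([117, 117, 1022]);
translate([2183, 0, 0]) cube([117, 117, 1022]);
translate([117, 0, 174]) cube([2066, 117, 86]);
translate([117, 0, 827]) cube([2066, 117, 86]);
translate([195, 117, 63]) cube([87, 19, 942]);
translate([360, 117, 63]) cube([87, 19, 942]);
translate([525, 117, 63]) cube([87, 19, 942]);
translate([690, 117, 63]) cube([87, 19, 942]);
translate([855, 117, 63]) cube([87, 19, 942]);
translate([1020, 117, 63]) cube([87, 19, 942]);
translate([1185, 117, 63]) cube([87, 19, 942]);
translate([1350, 117, 63]) cube([87, 19, 942]);
translate([1515, 117, 63]) cube([87, 19, 942]);
translate([1680, 117, 63]) cube([87, 19, 942]);
translate([1845, 117, 63]) cube([87, 19, 942]);
translate([2010, 117, 63]) cube([87, 19, 942]);


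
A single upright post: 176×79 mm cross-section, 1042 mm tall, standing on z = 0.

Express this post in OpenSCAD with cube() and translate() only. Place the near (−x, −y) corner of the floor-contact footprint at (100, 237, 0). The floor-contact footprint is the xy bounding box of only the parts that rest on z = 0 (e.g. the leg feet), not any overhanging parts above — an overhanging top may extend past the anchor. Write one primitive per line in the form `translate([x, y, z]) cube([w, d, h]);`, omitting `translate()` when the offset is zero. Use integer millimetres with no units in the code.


translate([100, 237, 0]) cube([176, 79, 1042]);


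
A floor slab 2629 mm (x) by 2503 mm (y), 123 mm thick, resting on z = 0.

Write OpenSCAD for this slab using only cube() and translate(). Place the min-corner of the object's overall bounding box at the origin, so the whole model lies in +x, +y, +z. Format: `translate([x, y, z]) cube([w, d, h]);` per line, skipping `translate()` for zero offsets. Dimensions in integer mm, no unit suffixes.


cube([2629, 2503, 123]);


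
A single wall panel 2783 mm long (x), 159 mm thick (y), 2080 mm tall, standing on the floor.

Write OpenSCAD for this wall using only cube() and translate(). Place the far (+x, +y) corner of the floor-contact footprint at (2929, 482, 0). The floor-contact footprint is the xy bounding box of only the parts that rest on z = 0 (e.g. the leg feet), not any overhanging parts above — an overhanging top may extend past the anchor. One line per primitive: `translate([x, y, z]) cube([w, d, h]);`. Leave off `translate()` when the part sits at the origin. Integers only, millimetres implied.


translate([146, 323, 0]) cube([2783, 159, 2080]);


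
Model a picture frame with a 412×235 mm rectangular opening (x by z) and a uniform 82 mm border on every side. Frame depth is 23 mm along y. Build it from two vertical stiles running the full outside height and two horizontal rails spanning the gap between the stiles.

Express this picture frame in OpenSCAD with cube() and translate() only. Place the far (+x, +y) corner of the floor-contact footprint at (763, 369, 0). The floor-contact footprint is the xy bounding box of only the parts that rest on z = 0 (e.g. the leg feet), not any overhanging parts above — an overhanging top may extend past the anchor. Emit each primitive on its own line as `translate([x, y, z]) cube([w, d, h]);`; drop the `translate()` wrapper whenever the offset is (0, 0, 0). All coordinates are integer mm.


translate([187, 346, 0]) cube([82, 23, 399]);
translate([681, 346, 0]) cube([82, 23, 399]);
translate([269, 346, 0]) cube([412, 23, 82]);
translate([269, 346, 317]) cube([412, 23, 82]);


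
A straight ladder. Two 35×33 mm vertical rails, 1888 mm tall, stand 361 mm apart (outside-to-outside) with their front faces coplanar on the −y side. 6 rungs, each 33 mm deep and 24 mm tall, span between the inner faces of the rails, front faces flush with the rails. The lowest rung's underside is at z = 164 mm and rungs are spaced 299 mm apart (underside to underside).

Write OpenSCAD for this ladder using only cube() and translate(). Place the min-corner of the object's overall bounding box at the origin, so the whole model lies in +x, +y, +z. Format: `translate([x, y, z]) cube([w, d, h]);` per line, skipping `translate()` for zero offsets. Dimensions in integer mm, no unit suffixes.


cube([35, 33, 1888]);
translate([326, 0, 0]) cube([35, 33, 1888]);
translate([35, 0, 164]) cube([291, 33, 24]);
translate([35, 0, 463]) cube([291, 33, 24]);
translate([35, 0, 762]) cube([291, 33, 24]);
translate([35, 0, 1061]) cube([291, 33, 24]);
translate([35, 0, 1360]) cube([291, 33, 24]);
translate([35, 0, 1659]) cube([291, 33, 24]);


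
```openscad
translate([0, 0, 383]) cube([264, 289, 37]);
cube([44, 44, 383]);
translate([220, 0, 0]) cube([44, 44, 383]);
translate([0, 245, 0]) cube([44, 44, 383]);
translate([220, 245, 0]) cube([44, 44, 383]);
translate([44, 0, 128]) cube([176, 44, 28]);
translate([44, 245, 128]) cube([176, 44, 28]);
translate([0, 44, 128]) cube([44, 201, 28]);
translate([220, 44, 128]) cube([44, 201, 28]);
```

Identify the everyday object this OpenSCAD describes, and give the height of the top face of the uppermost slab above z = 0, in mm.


A stool. The seat height is 420 mm.

A 264×289×37 slab at z = 383 on four corner posts — a stool. The seat top is 383 + 37 = 420 mm.


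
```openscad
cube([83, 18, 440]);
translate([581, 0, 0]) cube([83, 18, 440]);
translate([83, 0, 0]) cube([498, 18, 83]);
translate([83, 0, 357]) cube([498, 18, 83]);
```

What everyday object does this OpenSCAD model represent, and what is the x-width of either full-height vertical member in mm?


A picture frame. The border width is 83 mm.

Four thin pieces enclosing a rectangular opening — a picture frame. The two full-height stiles are 440 mm tall; the top rail sits at z = 357 and is 83 mm tall, so the border above the opening is 440 − 357 = 83 mm, matching the stile x-width.


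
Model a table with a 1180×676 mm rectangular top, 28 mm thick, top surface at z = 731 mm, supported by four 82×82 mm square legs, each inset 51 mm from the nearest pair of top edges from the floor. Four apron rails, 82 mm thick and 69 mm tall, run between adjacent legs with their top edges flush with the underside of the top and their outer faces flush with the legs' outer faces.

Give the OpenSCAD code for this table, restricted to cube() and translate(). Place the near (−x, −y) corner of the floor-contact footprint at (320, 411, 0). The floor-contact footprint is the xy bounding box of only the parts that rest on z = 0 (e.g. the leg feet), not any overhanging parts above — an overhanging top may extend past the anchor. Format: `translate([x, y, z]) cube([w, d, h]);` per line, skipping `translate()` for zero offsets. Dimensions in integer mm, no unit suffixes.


// leg_h = 731 - 28 = 703
// apron z = 703 - 69 = 634
translate([269, 360, 703]) cube([1180, 676, 28]);
translate([320, 411, 0]) cube([82, 82, 703]);
translate([1316, 411, 0]) cube([82, 82, 703]);
translate([320, 903, 0]) cube([82, 82, 703]);
translate([1316, 903, 0]) cube([82, 82, 703]);
translate([402, 411, 634]) cube([914, 82, 69]);
translate([402, 903, 634]) cube([914, 82, 69]);
translate([320, 493, 634]) cube([82, 410, 69]);
translate([1316, 493, 634]) cube([82, 410, 69]);


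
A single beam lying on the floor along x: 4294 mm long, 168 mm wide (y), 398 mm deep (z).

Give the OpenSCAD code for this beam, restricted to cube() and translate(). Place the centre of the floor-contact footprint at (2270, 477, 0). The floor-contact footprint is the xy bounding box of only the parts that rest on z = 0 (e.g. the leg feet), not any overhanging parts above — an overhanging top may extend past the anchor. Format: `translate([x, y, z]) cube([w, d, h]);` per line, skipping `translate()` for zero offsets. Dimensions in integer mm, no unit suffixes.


translate([123, 393, 0]) cube([4294, 168, 398]);


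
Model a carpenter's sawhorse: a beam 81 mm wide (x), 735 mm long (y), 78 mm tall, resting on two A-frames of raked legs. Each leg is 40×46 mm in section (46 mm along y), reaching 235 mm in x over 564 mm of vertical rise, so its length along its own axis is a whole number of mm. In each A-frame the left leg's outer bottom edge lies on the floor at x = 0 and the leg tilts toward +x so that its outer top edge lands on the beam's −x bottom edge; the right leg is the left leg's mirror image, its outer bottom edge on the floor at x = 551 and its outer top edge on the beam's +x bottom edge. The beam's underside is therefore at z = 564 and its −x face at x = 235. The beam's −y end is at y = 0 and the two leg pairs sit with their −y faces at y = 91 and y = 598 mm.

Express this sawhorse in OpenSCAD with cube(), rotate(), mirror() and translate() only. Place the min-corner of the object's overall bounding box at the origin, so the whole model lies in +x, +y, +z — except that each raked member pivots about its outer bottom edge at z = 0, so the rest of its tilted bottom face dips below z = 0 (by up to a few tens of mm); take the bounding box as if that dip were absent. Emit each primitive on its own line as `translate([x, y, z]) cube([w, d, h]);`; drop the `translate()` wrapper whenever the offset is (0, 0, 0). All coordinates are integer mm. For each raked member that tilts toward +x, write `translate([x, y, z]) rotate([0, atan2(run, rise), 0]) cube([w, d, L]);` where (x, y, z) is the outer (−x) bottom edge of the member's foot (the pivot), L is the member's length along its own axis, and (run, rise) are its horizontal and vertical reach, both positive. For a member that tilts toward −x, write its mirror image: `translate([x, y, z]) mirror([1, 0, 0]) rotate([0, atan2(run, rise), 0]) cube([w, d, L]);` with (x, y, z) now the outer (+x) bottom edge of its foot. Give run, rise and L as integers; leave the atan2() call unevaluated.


// leg length = √(235² + 564²) = 611
// right-leg outer foot x = 2·235 + 81 = 551
// beam min-corner = (235, 0, 564)
translate([235, 0, 564]) cube([81, 735, 78]);
translate([0, 91, 0]) rotate([0, atan2(235, 564), 0]) cube([40, 46, 611]);
translate([551, 91, 0]) mirror([1, 0, 0]) rotate([0, atan2(235, 564), 0]) cube([40, 46, 611]);
translate([0, 598, 0]) rotate([0, atan2(235, 564), 0]) cube([40, 46, 611]);
translate([551, 598, 0]) mirror([1, 0, 0]) rotate([0, atan2(235, 564), 0]) cube([40, 46, 611]);


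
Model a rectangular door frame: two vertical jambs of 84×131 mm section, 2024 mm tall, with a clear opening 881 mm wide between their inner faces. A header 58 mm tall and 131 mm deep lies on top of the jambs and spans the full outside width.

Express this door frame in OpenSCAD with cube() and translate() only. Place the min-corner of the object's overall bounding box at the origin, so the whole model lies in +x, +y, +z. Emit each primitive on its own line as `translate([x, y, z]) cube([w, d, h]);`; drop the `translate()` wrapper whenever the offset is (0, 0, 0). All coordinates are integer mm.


cube([84, 131, 2024]);
translate([965, 0, 0]) cube([84, 131, 2024]);
translate([0, 0, 2024]) cube([1049, 131, 58]);


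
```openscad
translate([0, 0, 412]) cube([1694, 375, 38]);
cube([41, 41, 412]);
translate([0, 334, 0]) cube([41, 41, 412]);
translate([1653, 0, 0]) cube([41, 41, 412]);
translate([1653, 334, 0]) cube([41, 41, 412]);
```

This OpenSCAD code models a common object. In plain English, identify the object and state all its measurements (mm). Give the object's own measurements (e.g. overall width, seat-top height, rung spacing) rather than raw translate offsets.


A long wooden bench with a 1694 mm (x) × 375 mm (y) seat, 38 mm thick, its top surface 450 mm above the floor. Four 41 mm square legs at the seat corners, flush with the edges, run from z = 0 to the seat underside.


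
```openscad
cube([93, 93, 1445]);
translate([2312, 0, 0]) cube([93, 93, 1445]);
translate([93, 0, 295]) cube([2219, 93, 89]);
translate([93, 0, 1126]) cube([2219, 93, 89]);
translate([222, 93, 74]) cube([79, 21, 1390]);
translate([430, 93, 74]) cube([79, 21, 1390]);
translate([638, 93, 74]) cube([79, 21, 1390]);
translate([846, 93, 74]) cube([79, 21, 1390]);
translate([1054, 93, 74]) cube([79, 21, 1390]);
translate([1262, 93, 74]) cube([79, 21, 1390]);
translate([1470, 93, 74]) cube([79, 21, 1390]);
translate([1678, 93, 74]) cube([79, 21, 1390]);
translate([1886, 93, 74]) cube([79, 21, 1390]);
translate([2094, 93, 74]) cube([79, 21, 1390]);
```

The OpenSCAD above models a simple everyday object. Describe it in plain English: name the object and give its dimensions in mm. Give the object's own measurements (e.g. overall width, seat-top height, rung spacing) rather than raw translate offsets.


A fence section. Two 93×93 mm posts, 1445 mm tall, stand on the floor with a clear span of 2219 mm between their inner faces. Two horizontal rails of 93×89 mm section span the gap between the posts with their undersides at z = 295 mm and z = 1126 mm, flush with the posts' −y face. 10 pickets, each 79 mm wide, 21 mm thick and 1390 mm tall, are fixed to the +y face of the rails with their bottoms at z = 74 mm, spaced across the span with a 129 mm gap after the −x post and between neighbouring pickets, with 139 mm left before the +x post.


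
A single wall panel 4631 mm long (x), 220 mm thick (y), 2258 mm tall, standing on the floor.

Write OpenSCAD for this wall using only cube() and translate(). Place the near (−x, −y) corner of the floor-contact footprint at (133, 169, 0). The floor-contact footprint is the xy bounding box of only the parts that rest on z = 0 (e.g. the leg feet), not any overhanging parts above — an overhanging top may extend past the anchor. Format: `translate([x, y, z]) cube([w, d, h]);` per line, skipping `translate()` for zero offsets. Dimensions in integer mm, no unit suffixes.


translate([133, 169, 0]) cube([4631, 220, 2258]);


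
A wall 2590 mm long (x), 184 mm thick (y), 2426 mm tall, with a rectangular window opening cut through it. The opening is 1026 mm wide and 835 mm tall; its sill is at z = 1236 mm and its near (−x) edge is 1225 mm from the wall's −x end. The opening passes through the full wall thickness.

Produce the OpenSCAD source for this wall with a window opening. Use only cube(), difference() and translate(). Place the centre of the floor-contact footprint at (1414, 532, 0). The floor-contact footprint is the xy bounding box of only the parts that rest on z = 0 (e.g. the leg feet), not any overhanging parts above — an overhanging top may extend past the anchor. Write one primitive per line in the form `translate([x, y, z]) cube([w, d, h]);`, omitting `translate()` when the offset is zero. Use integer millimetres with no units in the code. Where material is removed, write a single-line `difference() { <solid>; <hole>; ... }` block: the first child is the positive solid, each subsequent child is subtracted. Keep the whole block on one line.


difference() { translate([119, 440, 0]) cube([2590, 184, 2426]); translate([1344, 440, 1236]) cube([1026, 184, 835]); }


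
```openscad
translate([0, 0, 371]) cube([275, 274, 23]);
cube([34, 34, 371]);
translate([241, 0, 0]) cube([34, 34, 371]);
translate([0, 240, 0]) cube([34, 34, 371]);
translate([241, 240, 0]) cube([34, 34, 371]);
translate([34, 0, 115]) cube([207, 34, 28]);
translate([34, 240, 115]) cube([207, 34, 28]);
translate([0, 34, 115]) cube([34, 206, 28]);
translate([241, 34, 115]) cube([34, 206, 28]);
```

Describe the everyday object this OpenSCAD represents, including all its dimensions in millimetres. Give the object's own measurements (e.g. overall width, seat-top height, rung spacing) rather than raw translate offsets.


A four-legged stool. The seat is a 275×274×23 mm slab whose top surface is at z = 394 mm; four square legs, each 34×34 mm in cross-section, run from the floor (z = 0) to the underside of the seat, each flush with a corner of the seat. Four stretchers, 34 mm wide and 28 mm tall, connect adjacent legs with their undersides at z = 115 mm, each running between the inner faces of the legs it joins and aligned with the legs' outer faces on the other axis.


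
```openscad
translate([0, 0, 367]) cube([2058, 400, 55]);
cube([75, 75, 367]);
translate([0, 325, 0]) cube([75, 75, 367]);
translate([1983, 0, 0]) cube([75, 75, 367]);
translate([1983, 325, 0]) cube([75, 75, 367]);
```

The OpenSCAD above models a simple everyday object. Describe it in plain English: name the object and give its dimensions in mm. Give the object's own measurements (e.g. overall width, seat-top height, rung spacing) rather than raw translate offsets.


A long wooden bench with a 2058 mm (x) × 400 mm (y) seat, 55 mm thick, its top surface 422 mm above the floor. Four 75 mm square legs at the seat corners, flush with the edges, run from z = 0 to the seat underside.


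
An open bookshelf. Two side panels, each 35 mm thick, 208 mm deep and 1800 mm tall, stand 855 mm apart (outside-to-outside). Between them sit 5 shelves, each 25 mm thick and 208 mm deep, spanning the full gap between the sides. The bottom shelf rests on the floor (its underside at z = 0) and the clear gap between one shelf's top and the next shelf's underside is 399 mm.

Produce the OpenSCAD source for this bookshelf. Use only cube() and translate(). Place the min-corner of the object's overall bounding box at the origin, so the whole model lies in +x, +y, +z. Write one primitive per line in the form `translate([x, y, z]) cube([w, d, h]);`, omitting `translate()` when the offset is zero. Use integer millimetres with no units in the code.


cube([35, 208, 1800]);
translate([820, 0, 0]) cube([35, 208, 1800]);
translate([35, 0, 0]) cube([785, 208, 25]);
translate([35, 0, 424]) cube([785, 208, 25]);
translate([35, 0, 848]) cube([785, 208, 25]);
translate([35, 0, 1272]) cube([785, 208, 25]);
translate([35, 0, 1696]) cube([785, 208, 25]);


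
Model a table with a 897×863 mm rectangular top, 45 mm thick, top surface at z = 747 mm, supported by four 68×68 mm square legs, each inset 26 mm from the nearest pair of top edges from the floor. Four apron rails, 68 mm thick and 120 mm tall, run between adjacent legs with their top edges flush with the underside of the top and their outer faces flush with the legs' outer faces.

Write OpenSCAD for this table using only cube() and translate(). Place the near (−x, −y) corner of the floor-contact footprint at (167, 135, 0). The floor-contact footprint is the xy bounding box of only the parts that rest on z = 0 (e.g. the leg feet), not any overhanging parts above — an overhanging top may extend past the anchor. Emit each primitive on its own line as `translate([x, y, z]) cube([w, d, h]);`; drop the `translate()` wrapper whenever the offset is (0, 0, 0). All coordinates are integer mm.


translate([141, 109, 702]) cube([897, 863, 45]);
translate([167, 135, 0]) cube([68, 68, 702]);
translate([944, 135, 0]) cube([68, 68, 702]);
translate([167, 878, 0]) cube([68, 68, 702]);
translate([944, 878, 0]) cube([68, 68, 702]);
translate([235, 135, 582]) cube([709, 68, 120]);
translate([235, 878, 582]) cube([709, 68, 120]);
translate([167, 203, 582]) cube([68, 675, 120]);
translate([944, 203, 582]) cube([68, 675, 120]);


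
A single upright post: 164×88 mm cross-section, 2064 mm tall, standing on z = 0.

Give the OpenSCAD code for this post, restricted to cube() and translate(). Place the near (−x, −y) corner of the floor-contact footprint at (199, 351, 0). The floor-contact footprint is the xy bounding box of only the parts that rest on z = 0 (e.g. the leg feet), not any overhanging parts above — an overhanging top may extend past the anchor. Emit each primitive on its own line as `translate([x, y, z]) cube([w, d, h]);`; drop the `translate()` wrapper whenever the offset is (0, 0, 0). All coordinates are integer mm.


translate([199, 351, 0]) cube([164, 88, 2064]);


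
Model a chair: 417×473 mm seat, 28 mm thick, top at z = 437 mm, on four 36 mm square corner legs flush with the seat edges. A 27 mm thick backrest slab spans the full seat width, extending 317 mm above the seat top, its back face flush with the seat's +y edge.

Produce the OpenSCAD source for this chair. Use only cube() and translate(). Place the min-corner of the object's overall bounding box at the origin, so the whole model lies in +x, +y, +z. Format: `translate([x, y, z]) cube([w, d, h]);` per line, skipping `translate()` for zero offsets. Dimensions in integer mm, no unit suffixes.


translate([0, 0, 409]) cube([417, 473, 28]);
cube([36, 36, 409]);
translate([381, 0, 0]) cube([36, 36, 409]);
translate([0, 437, 0]) cube([36, 36, 409]);
translate([381, 437, 0]) cube([36, 36, 409]);
translate([0, 446, 437]) cube([417, 27, 317]);


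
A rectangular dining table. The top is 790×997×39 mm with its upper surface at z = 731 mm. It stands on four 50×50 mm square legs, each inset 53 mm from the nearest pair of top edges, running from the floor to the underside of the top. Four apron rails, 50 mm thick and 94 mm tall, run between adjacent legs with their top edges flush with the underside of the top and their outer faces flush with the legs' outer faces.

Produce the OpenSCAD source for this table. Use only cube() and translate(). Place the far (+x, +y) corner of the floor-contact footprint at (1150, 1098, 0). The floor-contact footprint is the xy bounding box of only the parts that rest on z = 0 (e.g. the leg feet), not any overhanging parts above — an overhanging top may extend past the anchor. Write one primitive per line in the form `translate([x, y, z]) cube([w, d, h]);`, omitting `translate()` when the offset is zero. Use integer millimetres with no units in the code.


// leg_h = 731 - 39 = 692
// apron z = 692 - 94 = 598
translate([413, 154, 692]) cube([790, 997, 39]);
translate([466, 207, 0]) cube([50, 50, 692]);
translate([1100, 207, 0]) cube([50, 50, 692]);
translate([466, 1048, 0]) cube([50, 50, 692]);
translate([1100, 1048, 0]) cube([50, 50, 692]);
translate([516, 207, 598]) cube([584, 50, 94]);
translate([516, 1048, 598]) cube([584, 50, 94]);
translate([466, 257, 598]) cube([50, 791, 94]);
translate([1100, 257, 598]) cube([50, 791, 94]);


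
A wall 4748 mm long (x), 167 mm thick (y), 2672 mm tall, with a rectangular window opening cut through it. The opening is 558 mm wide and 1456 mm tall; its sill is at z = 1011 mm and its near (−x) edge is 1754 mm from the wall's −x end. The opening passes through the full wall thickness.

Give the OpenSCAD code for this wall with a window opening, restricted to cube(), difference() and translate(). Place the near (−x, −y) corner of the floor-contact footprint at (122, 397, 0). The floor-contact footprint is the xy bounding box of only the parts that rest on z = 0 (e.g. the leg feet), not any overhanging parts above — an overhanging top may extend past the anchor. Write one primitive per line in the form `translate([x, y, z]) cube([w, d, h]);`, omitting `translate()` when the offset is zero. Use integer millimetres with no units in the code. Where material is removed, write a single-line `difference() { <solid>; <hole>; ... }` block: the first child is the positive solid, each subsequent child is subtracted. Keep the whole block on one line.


difference() { translate([122, 397, 0]) cube([4748, 167, 2672]); translate([1876, 397, 1011]) cube([558, 167, 1456]); }


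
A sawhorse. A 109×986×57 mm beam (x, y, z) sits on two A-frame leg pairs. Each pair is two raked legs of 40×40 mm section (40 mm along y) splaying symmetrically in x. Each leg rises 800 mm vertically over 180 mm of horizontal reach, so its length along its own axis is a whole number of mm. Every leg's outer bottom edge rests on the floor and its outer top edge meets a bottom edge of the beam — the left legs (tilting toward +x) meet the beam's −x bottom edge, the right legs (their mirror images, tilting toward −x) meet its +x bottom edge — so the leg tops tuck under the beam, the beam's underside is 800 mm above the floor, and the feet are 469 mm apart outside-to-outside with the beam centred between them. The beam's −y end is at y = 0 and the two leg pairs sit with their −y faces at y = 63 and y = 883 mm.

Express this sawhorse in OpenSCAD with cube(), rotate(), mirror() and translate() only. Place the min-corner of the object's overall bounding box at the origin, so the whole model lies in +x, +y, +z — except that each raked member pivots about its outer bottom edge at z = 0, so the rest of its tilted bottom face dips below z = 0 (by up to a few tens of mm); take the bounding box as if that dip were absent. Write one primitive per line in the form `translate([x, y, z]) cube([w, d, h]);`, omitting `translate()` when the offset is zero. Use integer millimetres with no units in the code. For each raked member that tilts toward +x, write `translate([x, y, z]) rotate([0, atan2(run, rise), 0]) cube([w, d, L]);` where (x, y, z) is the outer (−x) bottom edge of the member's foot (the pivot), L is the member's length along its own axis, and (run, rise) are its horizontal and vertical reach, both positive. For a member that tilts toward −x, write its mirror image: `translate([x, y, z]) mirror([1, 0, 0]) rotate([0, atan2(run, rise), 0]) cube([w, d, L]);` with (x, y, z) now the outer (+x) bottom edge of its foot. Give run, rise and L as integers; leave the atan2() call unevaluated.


// leg length = √(180² + 800²) = 820
// right-leg outer foot x = 2·180 + 109 = 469
// beam min-corner = (180, 0, 800)
translate([180, 0, 800]) cube([109, 986, 57]);
translate([0, 63, 0]) rotate([0, atan2(180, 800), 0]) cube([40, 40, 820]);
translate([469, 63, 0]) mirror([1, 0, 0]) rotate([0, atan2(180, 800), 0]) cube([40, 40, 820]);
translate([0, 883, 0]) rotate([0, atan2(180, 800), 0]) cube([40, 40, 820]);
translate([469, 883, 0]) mirror([1, 0, 0]) rotate([0, atan2(180, 800), 0]) cube([40, 40, 820]);


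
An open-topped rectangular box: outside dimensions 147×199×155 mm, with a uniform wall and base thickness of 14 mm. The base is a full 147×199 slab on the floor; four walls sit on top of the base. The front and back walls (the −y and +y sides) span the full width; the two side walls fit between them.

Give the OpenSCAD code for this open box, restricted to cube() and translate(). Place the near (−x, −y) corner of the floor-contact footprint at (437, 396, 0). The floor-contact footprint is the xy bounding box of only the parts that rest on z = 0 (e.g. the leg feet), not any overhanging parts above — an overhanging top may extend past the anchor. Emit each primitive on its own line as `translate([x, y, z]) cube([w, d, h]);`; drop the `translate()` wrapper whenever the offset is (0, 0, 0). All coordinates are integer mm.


translate([437, 396, 0]) cube([147, 199, 14]);
translate([437, 396, 14]) cube([147, 14, 141]);
translate([437, 581, 14]) cube([147, 14, 141]);
translate([437, 410, 14]) cube([14, 171, 141]);
translate([570, 410, 14]) cube([14, 171, 141]);


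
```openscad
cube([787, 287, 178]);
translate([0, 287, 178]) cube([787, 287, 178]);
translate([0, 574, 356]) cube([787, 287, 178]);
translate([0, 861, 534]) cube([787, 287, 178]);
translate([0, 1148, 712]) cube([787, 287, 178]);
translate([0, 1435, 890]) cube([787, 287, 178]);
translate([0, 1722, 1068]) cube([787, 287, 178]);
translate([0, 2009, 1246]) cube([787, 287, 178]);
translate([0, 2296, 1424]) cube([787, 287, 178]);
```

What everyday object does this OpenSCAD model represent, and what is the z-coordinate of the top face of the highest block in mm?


A staircase. The total rise is 1602 mm.

9 identical blocks, each offset up and back from the previous — a staircase. Each step is 178 mm tall and there are 9 of them, so the total rise is 9 × 178 = 1602 mm.


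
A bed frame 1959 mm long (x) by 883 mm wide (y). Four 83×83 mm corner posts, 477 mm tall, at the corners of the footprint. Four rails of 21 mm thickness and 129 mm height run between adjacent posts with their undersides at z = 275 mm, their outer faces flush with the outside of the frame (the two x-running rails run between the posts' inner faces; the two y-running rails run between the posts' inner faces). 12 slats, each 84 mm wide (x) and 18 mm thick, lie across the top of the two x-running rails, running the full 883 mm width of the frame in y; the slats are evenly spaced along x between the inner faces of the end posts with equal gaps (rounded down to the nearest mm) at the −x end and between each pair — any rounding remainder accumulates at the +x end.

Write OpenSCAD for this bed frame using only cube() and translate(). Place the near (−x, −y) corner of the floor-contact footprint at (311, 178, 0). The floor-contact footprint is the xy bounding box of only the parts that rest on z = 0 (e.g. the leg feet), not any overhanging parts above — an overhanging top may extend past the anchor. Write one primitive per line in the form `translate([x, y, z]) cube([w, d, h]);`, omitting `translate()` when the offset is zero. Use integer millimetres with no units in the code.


// slat z = rail_z + rail_h = 275 + 129 = 404
// slat gap = ⌊(1793 − 12·84) / 13⌋ = 60
translate([311, 178, 0]) cube([83, 83, 477]);
translate([311, 978, 0]) cube([83, 83, 477]);
translate([2187, 178, 0]) cube([83, 83, 477]);
translate([2187, 978, 0]) cube([83, 83, 477]);
translate([394, 178, 275]) cube([1793, 21, 129]);
translate([394, 1040, 275]) cube([1793, 21, 129]);
translate([311, 261, 275]) cube([21, 717, 129]);
translate([2249, 261, 275]) cube([21, 717, 129]);
translate([454, 178, 404]) cube([84, 883, 18]);
translate([598, 178, 404]) cube([84, 883, 18]);
translate([742, 178, 404]) cube([84, 883, 18]);
translate([886, 178, 404]) cube([84, 883, 18]);
translate([1030, 178, 404]) cube([84, 883, 18]);
translate([1174, 178, 404]) cube([84, 883, 18]);
translate([1318, 178, 404]) cube([84, 883, 18]);
translate([1462, 178, 404]) cube([84, 883, 18]);
translate([1606, 178, 404]) cube([84, 883, 18]);
translate([1750, 178, 404]) cube([84, 883, 18]);
translate([1894, 178, 404]) cube([84, 883, 18]);
translate([2038, 178, 404]) cube([84, 883, 18]);


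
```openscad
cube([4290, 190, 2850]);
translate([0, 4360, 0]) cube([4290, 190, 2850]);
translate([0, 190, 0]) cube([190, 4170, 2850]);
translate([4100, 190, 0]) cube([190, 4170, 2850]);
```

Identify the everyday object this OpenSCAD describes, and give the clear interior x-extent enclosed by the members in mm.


A house (or room) frame. The interior width is 3910 mm.

Four 2850 mm walls enclosing a rectangle with no floor or roof — a room or house frame. Outside width is 4290 mm and wall thickness is 190 mm, so the interior width is 4290 − 2 × 190 = 3910 mm.


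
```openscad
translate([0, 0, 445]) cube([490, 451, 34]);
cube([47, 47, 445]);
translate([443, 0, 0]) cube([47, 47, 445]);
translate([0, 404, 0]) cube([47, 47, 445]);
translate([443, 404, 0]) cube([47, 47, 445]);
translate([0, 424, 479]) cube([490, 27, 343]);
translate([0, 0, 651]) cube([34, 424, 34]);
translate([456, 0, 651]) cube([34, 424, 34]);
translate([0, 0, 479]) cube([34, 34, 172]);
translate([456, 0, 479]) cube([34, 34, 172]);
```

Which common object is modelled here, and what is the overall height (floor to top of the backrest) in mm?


A chair. The overall height is 822 mm.

A slab on four corner posts with a tall panel at the back — a chair. The seat slab sits at z = 445 with thickness 34, and the 343 mm backrest starts at the seat top, so the overall height is 445 + 34 + 343 = 822 mm.


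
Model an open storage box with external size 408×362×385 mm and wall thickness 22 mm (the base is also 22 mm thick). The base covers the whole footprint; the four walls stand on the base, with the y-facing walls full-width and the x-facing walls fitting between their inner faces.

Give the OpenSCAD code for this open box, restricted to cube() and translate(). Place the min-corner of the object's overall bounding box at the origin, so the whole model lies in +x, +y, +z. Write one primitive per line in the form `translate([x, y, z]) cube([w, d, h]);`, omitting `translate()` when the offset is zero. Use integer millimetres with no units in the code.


cube([408, 362, 22]);
translate([0, 0, 22]) cube([408, 22, 363]);
translate([0, 340, 22]) cube([408, 22, 363]);
translate([0, 22, 22]) cube([22, 318, 363]);
translate([386, 22, 22]) cube([22, 318, 363]);


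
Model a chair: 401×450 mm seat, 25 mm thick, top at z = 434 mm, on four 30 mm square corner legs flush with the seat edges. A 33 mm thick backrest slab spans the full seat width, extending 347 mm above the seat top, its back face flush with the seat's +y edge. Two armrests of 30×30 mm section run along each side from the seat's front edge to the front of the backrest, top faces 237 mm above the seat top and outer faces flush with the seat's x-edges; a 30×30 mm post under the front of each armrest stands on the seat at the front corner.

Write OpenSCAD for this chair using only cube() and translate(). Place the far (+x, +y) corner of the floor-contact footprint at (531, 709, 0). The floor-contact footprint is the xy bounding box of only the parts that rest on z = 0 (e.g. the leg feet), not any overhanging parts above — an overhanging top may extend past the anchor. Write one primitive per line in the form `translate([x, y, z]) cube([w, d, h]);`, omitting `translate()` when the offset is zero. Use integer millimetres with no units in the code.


// leg_h = 434 - 25 = 409
// arm post h = 237 - 30 = 207
translate([130, 259, 409]) cube([401, 450, 25]);
translate([130, 259, 0]) cube([30, 30, 409]);
translate([501, 259, 0]) cube([30, 30, 409]);
translate([130, 679, 0]) cube([30, 30, 409]);
translate([501, 679, 0]) cube([30, 30, 409]);
translate([130, 676, 434]) cube([401, 33, 347]);
translate([130, 259, 641]) cube([30, 417, 30]);
translate([501, 259, 641]) cube([30, 417, 30]);
translate([130, 259, 434]) cube([30, 30, 207]);
translate([501, 259, 434]) cube([30, 30, 207]);


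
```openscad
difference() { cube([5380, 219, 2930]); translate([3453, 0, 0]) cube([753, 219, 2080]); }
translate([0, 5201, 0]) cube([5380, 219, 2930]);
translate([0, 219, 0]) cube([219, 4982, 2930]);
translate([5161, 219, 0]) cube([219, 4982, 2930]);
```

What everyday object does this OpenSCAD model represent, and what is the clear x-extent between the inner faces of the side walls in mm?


A single room. The interior width is 4942 mm.

Four walls enclosing a rectangle with a door in the front wall — a room. Outside width 5380 minus two 219 mm walls gives 4942 mm.


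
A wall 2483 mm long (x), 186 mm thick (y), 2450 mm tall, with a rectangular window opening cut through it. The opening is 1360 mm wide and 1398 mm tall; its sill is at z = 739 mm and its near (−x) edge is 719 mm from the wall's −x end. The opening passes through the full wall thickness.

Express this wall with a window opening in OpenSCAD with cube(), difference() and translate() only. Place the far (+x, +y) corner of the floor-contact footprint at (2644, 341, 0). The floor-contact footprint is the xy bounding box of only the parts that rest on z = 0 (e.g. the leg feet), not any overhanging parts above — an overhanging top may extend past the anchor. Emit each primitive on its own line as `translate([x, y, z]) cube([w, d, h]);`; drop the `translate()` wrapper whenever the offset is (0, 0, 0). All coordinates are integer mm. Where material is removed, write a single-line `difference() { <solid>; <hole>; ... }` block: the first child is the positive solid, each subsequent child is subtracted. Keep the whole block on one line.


difference() { translate([161, 155, 0]) cube([2483, 186, 2450]); translate([880, 155, 739]) cube([1360, 186, 1398]); }


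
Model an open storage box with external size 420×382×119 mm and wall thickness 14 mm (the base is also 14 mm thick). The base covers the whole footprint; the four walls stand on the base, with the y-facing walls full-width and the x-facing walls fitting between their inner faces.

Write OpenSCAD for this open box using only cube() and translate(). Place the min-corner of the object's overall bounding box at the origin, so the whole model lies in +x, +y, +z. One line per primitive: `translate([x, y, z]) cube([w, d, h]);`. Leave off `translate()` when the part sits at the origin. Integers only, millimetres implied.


cube([420, 382, 14]);
translate([0, 0, 14]) cube([420, 14, 105]);
translate([0, 368, 14]) cube([420, 14, 105]);
translate([0, 14, 14]) cube([14, 354, 105]);
translate([406, 14, 14]) cube([14, 354, 105]);


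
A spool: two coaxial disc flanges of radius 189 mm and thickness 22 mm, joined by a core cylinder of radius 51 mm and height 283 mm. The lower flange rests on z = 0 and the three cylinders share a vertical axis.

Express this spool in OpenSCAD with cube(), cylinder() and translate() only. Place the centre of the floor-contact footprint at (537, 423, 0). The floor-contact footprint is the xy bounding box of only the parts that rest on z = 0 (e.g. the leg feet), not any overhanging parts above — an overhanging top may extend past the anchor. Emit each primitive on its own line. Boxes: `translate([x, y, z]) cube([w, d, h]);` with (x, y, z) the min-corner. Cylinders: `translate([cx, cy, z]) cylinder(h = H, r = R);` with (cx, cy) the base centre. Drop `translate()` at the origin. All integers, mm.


translate([537, 423, 0]) cylinder(h = 22, r = 189);
translate([537, 423, 22]) cylinder(h = 283, r = 51);
translate([537, 423, 305]) cylinder(h = 22, r = 189);
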